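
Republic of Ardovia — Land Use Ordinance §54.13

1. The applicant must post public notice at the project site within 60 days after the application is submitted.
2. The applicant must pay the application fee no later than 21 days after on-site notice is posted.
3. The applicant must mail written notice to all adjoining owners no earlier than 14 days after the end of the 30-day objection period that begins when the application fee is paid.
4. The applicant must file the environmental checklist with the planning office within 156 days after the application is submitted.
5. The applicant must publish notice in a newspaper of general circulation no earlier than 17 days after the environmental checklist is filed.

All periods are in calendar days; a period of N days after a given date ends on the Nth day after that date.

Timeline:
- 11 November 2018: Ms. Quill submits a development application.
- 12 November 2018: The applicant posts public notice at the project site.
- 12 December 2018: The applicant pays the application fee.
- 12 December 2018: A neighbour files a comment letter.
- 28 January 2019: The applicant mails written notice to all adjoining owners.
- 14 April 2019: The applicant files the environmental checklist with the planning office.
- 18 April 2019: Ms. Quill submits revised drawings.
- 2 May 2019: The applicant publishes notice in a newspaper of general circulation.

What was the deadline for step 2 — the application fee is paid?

Step 2 runs from 12 November 2018, when on-site notice is posted. 21 days after 12 November 2018 is 3 December 2018.

3 December 2018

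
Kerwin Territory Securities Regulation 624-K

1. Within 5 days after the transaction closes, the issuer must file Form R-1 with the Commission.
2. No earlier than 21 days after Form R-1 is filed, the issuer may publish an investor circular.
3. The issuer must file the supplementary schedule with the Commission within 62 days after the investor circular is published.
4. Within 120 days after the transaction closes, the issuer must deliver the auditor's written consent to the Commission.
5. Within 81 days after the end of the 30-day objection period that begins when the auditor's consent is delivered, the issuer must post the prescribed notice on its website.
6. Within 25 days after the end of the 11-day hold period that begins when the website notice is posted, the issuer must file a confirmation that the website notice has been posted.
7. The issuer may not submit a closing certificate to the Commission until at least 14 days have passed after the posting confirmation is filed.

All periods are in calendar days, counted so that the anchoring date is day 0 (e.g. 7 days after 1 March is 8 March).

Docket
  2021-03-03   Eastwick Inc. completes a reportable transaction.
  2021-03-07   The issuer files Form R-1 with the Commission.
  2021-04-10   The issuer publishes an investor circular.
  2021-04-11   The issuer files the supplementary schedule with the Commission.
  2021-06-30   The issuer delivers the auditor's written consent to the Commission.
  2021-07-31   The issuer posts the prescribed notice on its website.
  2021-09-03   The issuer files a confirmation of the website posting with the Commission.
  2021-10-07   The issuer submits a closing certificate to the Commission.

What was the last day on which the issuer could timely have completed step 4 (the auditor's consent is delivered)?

Step 4 runs from 2021-03-03, when the transaction closes. 120 days after 2021-03-03 is 2021-07-01.

2021-07-01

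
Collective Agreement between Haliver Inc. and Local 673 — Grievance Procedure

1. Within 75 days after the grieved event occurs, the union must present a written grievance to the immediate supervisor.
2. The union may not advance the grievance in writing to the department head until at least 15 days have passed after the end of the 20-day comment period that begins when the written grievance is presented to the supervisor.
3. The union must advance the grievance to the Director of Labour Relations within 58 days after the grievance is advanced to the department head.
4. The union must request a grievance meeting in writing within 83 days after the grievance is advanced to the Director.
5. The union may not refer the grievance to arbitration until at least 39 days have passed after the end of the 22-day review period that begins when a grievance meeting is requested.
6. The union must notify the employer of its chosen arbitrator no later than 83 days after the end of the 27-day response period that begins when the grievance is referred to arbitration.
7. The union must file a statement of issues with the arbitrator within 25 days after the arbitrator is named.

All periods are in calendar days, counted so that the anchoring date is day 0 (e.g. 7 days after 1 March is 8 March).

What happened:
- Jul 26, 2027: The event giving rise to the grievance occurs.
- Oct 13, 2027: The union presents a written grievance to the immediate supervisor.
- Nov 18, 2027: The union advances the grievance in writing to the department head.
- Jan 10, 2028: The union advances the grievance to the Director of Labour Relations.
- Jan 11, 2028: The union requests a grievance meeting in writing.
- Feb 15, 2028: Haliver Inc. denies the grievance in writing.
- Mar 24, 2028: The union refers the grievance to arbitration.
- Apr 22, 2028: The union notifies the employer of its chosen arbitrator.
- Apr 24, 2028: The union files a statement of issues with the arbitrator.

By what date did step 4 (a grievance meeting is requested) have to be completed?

Step 4 runs from Jan 10, 2028, when the grievance is advanced to the Director. 83 days after Jan 10, 2028 is Apr 2, 2028.

Apr 2, 2028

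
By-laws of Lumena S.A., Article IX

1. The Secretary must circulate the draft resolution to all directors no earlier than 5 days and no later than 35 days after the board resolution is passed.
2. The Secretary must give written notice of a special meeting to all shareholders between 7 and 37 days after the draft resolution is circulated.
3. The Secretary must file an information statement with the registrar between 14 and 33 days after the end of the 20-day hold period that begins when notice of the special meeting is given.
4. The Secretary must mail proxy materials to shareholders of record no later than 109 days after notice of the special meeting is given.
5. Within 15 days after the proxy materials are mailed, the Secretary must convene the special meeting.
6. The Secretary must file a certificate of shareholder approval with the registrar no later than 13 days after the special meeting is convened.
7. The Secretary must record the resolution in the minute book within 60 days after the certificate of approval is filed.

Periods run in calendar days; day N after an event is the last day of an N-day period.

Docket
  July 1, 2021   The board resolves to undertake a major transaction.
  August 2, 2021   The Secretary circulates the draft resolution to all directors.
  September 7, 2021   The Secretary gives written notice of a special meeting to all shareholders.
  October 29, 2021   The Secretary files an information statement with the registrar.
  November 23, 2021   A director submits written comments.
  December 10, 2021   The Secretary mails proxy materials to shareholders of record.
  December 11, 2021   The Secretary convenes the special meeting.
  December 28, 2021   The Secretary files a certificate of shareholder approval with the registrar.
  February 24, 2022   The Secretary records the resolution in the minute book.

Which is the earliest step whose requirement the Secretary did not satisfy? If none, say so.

(1) the permitted window runs from July 1, 2021 + 5 = July 6, 2021 to July 1, 2021 + 35 = August 5, 2021; done August 2, 2021, which is between those dates.
(2) the permitted window runs from August 2, 2021 + 7 = August 9, 2021 to August 2, 2021 + 37 = September 8, 2021; done September 7, 2021, which is between those dates.
(3) the permitted window runs from September 27, 2021 + 14 = October 11, 2021 to September 27, 2021 + 33 = October 30, 2021; October 29, 2021 falls inside that range.
(4) due by September 7, 2021 + 109 days = December 25, 2021; December 10, 2021 is within that limit.
(5) due by December 10, 2021 + 15 days = December 25, 2021; December 11, 2021 is within that limit.
(6) due by December 11, 2021 + 13 days = December 24, 2021; done December 28, 2021 — 4 days late.
The analysis stops there.

Step 6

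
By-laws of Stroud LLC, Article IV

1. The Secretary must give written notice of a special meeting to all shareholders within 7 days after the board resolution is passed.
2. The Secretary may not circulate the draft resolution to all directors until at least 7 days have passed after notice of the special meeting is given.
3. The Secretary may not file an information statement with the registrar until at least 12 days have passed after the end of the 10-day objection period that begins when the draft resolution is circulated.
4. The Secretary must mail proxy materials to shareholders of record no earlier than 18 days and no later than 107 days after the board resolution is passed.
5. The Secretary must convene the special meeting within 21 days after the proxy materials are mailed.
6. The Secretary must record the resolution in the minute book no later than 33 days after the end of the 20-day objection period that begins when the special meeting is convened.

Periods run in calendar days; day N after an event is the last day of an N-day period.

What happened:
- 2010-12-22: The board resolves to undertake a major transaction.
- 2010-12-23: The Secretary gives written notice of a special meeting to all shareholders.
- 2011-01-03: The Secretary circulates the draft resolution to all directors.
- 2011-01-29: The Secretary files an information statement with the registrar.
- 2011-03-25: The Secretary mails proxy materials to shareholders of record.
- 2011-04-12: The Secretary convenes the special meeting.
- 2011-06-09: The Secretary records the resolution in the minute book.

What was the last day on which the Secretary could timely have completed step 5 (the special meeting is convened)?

2011-04-15

Step 5 runs from 2011-03-25, when the proxy materials are mailed. 21 days after 2011-03-25 is 2011-04-15.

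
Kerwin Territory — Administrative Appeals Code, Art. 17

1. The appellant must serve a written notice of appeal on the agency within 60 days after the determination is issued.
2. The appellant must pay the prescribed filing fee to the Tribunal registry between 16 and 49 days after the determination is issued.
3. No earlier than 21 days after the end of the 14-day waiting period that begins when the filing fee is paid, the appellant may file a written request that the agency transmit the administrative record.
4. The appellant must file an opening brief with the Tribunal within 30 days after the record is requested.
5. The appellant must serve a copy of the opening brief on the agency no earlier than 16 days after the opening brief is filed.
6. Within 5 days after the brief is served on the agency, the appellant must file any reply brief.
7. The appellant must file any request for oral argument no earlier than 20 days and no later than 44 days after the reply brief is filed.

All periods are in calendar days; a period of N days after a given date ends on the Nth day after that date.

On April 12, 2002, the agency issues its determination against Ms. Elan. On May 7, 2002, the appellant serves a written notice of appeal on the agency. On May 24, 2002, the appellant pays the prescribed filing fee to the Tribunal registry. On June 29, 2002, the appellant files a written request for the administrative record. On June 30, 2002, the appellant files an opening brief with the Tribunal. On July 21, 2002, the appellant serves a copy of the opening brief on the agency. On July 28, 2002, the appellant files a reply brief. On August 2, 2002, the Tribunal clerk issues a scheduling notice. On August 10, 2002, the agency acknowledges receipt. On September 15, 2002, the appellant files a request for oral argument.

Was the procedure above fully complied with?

No

Step 1 — counting 60 days from April 12, 2002 (when the determination is issued) gives a deadline of June 11, 2002; done May 7, 2002 — timely.
Step 2 — 16 and 49 days from April 12, 2002 (when the determination is issued) are April 28, 2002 and May 31, 2002 respectively; May 24, 2002 falls inside that range.
Step 3 — must wait 21 days from June 7, 2002 (end of the 14-day waiting period, which began when the filing fee is paid on May 24, 2002), so not before June 28, 2002; done June 29, 2002, after the minimum wait.
Step 4 — counting 30 days from June 29, 2002 (when the record is requested) gives a deadline of July 29, 2002; June 30, 2002 is within that limit.
Step 5 — must wait 16 days from June 30, 2002 (when the opening brief is filed), so not before July 16, 2002; done July 21, 2002, after the minimum wait.
Step 6 — counting 5 days from July 21, 2002 (when the brief is served on the agency) gives a deadline of July 26, 2002; July 28, 2002 misses that deadline by 2 days.
That is the first point of non-compliance.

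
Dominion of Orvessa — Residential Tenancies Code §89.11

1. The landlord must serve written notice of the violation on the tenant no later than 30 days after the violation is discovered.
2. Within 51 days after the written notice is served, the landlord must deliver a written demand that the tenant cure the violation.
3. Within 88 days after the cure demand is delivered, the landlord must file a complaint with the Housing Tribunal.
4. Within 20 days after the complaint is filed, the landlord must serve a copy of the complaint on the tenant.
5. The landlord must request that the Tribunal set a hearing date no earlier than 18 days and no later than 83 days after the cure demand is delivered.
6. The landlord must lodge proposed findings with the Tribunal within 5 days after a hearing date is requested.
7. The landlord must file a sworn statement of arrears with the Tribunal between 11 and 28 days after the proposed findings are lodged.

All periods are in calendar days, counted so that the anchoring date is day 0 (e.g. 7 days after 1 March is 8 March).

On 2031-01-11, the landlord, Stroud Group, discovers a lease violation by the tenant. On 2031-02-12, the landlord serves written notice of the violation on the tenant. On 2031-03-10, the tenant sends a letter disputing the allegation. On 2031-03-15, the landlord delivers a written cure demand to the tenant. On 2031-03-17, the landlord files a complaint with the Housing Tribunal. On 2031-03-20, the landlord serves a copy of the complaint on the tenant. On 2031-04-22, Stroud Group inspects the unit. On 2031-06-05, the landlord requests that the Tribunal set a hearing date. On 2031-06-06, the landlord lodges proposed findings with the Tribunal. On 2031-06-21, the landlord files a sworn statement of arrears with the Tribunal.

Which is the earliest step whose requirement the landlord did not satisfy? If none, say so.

Step 1 — counting 30 days from 2031-01-11 (when the violation is discovered) gives a deadline of 2031-02-10; not done until 2031-02-12, 2 days after the deadline.

Step 1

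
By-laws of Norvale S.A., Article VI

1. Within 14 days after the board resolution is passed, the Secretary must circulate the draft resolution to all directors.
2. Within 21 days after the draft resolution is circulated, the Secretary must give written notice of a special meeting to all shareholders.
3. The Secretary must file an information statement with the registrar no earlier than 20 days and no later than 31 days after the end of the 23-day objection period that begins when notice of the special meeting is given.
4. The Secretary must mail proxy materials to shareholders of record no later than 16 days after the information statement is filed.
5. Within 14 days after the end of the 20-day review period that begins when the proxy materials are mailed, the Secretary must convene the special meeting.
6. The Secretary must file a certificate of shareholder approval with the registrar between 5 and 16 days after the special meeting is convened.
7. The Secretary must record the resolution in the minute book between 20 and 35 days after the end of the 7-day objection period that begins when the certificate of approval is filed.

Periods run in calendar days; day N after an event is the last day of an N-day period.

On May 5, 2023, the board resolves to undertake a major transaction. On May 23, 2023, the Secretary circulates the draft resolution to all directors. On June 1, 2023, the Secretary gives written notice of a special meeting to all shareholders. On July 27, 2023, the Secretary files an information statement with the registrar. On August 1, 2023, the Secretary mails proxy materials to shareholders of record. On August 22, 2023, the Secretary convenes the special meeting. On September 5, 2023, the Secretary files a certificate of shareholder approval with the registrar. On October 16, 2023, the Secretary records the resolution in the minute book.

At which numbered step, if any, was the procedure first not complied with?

Step 1

(1) due by May 5, 2023 + 14 days = May 19, 2023; done May 23, 2023 — 4 days late.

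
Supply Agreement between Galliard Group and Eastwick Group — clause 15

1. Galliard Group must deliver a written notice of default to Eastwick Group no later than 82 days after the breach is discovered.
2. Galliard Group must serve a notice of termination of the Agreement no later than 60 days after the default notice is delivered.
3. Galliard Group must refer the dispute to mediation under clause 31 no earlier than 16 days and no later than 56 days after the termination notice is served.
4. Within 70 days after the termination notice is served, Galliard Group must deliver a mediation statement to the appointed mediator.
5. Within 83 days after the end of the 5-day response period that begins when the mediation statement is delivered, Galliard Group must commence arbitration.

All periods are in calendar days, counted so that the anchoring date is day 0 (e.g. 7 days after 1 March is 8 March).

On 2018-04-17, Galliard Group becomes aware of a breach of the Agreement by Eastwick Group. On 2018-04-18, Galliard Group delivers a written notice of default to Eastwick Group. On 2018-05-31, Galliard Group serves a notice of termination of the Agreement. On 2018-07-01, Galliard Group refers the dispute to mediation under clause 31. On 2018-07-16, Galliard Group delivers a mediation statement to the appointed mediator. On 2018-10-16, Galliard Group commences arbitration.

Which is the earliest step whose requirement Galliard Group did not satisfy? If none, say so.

Step 1: 82 days after 2018-04-17 (when the breach is discovered) is 2018-07-08; completed 2018-04-18, before the deadline.
Step 2: 60 days after 2018-04-18 (when the default notice is delivered) is 2018-06-17; done 2018-05-31 — timely.
Step 3: the window is 16–56 days after 2018-05-31 (when the termination notice is served), so 2018-06-16 through 2018-07-26; done 2018-07-01, which is between those dates.
Step 4: 70 days after 2018-05-31 (when the termination notice is served) is 2018-08-09; done 2018-07-16 — timely.
Step 5: 83 days after 2018-07-21 (end of the 5-day response period, which began when the mediation statement is delivered on 2018-07-16) is 2018-10-12; not done until 2018-10-16, 4 days after the deadline.

Step 5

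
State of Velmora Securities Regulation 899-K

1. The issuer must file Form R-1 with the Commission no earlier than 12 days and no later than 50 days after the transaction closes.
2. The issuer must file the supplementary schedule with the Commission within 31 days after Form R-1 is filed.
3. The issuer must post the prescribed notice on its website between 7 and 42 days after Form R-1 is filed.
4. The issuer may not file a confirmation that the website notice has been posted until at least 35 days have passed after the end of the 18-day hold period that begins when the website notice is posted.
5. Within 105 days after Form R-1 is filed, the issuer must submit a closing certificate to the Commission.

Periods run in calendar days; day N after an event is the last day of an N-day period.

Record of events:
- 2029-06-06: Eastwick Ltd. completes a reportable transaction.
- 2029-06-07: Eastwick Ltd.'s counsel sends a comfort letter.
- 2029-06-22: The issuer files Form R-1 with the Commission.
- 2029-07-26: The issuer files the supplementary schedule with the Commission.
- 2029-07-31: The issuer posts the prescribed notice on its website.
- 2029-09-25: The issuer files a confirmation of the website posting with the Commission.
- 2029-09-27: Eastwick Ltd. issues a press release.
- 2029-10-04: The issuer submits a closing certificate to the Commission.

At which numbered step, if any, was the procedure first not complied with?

Step 2

Step 1: the window is 12–50 days after 2029-06-06 (when the transaction closes), so 2029-06-18 through 2029-07-26; 2029-06-22 falls inside that range.
Step 2: 31 days after 2029-06-22 (when Form R-1 is filed) is 2029-07-23; not done until 2029-07-26, 3 days after the deadline.
Later steps need not be reached.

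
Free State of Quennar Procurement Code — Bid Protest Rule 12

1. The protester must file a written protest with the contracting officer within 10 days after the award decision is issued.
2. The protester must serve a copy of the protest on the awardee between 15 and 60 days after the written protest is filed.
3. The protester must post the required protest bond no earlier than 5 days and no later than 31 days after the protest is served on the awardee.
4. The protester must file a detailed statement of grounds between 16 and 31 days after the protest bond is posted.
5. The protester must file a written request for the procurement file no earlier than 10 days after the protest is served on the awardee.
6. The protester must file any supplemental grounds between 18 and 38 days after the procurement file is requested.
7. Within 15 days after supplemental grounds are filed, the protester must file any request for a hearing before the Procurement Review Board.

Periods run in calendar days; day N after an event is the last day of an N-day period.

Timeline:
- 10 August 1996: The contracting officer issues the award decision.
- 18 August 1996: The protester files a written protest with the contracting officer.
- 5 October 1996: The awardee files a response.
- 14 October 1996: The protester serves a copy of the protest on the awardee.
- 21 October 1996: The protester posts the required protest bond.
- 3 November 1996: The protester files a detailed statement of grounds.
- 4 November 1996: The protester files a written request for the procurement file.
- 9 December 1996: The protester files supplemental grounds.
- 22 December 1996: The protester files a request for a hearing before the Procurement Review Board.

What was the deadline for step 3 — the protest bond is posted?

Step 3 runs from 14 October 1996, when the protest is served on the awardee. The window is 5–31 days after 14 October 1996; it closes on 14 November 1996.

14 November 1996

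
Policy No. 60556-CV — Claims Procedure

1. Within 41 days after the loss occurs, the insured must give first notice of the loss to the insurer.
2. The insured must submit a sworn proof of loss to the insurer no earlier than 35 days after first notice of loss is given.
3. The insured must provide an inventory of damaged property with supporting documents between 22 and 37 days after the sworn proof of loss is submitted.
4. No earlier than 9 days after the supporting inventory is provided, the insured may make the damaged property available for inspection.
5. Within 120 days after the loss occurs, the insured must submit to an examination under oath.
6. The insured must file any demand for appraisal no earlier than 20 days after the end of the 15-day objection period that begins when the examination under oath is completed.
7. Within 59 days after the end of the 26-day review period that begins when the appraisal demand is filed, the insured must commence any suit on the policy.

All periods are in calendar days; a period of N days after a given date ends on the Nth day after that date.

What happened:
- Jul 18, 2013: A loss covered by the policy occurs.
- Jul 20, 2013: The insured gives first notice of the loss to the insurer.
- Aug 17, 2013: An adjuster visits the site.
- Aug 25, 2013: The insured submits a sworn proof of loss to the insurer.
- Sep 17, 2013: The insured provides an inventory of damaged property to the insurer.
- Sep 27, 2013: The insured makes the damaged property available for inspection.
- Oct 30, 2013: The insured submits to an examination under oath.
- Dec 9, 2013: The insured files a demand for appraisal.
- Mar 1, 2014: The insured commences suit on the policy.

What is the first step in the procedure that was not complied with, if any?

Step 1 — counting 41 days from Jul 18, 2013 (when the loss occurs) gives a deadline of Aug 28, 2013; completed Jul 20, 2013, before the deadline.
Step 2 — must wait 35 days from Jul 20, 2013 (when first notice of loss is given), so not before Aug 24, 2013; done Aug 25, 2013, after the minimum wait.
Step 3 — 22 and 37 days from Aug 25, 2013 (when the sworn proof of loss is submitted) are Sep 16, 2013 and Oct 1, 2013 respectively; done Sep 17, 2013, which is between those dates.
Step 4 — must wait 9 days from Sep 17, 2013 (when the supporting inventory is provided), so not before Sep 26, 2013; Sep 27, 2013 is on or after that date.
Step 5 — counting 120 days from Jul 18, 2013 (when the loss occurs) gives a deadline of Nov 15, 2013; completed Oct 30, 2013, before the deadline.
Step 6 — must wait 20 days from Nov 14, 2013 (end of the 15-day objection period, which began when the examination under oath is completed on Oct 30, 2013), so not before Dec 4, 2013; done Dec 9, 2013 — permitted.
Step 7 — counting 59 days from Jan 4, 2014 (end of the 26-day review period, which began when the appraisal demand is filed on Dec 9, 2013) gives a deadline of Mar 4, 2014; completed Mar 1, 2014, before the deadline.

None — every step was satisfied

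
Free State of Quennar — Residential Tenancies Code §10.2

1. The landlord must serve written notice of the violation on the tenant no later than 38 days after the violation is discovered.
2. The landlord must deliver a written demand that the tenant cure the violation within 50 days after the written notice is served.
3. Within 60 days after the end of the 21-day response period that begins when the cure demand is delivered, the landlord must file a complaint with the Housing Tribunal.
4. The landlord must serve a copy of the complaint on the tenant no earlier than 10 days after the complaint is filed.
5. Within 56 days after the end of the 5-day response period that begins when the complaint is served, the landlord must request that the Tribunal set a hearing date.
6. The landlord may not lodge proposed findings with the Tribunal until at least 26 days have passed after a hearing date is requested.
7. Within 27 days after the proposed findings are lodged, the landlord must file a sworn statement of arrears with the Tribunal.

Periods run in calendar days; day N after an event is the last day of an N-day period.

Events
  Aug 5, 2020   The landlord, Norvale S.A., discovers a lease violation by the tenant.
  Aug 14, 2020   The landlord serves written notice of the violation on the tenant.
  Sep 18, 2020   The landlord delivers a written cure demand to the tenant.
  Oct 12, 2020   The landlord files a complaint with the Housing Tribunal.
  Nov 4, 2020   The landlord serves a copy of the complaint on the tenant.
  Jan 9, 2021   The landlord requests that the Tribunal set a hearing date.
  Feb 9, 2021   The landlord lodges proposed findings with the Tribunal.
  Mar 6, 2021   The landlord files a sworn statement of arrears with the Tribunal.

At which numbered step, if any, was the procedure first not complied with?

(1) due by Aug 5, 2020 + 38 days = Sep 12, 2020; Aug 14, 2020 is within that limit.
(2) due by Aug 14, 2020 + 50 days = Oct 3, 2020; done Sep 18, 2020 — timely.
(3) due by Oct 9, 2020 + 60 days = Dec 8, 2020; done Oct 12, 2020 — timely.
(4) permitted from Oct 12, 2020 + 10 days = Oct 22, 2020 onward; done Nov 4, 2020 — permitted.
(5) due by Nov 9, 2020 + 56 days = Jan 4, 2021; not done until Jan 9, 2021, 5 days after the deadline.
The procedure was therefore not followed at step 5.

Step 5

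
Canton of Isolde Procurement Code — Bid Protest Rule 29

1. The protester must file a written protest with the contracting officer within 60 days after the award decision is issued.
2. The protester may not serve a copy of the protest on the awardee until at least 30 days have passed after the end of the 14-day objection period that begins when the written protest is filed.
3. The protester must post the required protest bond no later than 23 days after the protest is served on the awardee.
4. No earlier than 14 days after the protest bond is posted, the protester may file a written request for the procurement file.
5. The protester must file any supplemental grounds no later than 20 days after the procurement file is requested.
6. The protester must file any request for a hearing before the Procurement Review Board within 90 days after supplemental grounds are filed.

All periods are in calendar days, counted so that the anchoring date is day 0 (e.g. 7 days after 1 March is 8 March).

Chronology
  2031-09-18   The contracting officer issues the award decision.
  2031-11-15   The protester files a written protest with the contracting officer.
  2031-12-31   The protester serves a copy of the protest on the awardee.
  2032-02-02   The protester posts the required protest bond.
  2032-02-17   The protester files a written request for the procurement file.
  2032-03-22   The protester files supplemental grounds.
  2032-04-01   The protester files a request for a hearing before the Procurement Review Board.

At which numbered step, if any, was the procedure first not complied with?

Step 3

(1) due by 2031-09-18 + 60 days = 2031-11-17; done 2031-11-15 — timely.
(2) permitted from 2031-11-29 + 30 days = 2031-12-29 onward; 2031-12-31 is on or after that date.
(3) due by 2031-12-31 + 23 days = 2032-01-23; not done until 2032-02-02, 10 days after the deadline.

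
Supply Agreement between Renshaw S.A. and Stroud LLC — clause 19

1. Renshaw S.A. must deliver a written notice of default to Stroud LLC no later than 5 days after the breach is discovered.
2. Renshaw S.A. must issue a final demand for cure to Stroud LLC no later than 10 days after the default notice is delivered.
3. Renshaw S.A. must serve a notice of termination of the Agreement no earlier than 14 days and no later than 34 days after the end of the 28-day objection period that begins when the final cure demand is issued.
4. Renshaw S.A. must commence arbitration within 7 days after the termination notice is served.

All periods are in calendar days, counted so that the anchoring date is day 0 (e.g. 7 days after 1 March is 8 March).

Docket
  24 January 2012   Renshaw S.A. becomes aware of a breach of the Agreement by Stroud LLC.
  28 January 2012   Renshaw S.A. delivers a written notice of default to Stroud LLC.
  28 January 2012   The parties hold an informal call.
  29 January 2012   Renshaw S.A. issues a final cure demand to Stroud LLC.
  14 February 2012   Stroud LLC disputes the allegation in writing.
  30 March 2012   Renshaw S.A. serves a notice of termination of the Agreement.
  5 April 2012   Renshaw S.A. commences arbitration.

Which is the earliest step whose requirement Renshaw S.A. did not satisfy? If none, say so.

None — every step was satisfied

Step 1 — counting 5 days from 24 January 2012 (when the breach is discovered) gives a deadline of 29 January 2012; done 28 January 2012 — timely.
Step 2 — counting 10 days from 28 January 2012 (when the default notice is delivered) gives a deadline of 7 February 2012; done 29 January 2012 — timely.
Step 3 — 14 and 34 days from 26 February 2012 (end of the 28-day objection period, which began when the final cure demand is issued on 29 January 2012) are 11 March 2012 and 31 March 2012 respectively; done 30 March 2012, which is between those dates.
Step 4 — counting 7 days from 30 March 2012 (when the termination notice is served) gives a deadline of 6 April 2012; done 5 April 2012 — timely.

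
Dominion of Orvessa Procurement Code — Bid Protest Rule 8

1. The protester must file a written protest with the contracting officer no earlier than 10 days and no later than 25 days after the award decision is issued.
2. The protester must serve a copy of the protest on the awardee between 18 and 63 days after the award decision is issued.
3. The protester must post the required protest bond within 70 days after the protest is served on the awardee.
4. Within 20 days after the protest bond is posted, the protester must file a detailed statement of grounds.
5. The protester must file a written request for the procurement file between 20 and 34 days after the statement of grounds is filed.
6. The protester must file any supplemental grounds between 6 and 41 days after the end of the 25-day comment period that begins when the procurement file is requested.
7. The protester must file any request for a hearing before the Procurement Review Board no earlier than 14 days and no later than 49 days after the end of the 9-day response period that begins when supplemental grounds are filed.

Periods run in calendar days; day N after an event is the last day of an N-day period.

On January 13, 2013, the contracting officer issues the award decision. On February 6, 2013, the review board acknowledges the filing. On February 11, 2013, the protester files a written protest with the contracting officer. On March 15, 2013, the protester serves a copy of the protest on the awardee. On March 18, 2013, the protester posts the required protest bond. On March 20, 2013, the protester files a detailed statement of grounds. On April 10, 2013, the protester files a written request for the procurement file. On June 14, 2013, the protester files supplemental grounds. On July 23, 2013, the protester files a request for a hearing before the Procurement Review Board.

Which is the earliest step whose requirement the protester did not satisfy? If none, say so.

Step 1 — 10 and 25 days from January 13, 2013 (when the award decision is issued) are January 23, 2013 and February 7, 2013 respectively; February 11, 2013 is 4 days past the end of the window.

Step 1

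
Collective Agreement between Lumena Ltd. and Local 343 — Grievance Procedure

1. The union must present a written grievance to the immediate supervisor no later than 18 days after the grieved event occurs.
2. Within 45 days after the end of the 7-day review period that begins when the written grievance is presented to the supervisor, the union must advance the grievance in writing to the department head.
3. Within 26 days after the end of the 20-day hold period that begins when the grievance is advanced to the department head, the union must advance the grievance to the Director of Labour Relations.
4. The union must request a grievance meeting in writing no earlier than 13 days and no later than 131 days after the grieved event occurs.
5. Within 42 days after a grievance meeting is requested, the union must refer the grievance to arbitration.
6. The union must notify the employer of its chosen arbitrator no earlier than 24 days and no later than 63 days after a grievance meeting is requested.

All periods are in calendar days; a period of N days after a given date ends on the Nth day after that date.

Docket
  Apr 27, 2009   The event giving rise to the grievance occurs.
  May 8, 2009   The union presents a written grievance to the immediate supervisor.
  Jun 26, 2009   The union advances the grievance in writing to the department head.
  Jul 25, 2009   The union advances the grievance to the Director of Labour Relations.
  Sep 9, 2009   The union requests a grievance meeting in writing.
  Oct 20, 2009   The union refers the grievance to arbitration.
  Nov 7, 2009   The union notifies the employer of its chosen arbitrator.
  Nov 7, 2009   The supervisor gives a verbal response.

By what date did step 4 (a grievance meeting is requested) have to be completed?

Sep 5, 2009

Step 4 runs from Apr 27, 2009, when the grieved event occurs. The window is 13–131 days after Apr 27, 2009; it closes on Sep 5, 2009.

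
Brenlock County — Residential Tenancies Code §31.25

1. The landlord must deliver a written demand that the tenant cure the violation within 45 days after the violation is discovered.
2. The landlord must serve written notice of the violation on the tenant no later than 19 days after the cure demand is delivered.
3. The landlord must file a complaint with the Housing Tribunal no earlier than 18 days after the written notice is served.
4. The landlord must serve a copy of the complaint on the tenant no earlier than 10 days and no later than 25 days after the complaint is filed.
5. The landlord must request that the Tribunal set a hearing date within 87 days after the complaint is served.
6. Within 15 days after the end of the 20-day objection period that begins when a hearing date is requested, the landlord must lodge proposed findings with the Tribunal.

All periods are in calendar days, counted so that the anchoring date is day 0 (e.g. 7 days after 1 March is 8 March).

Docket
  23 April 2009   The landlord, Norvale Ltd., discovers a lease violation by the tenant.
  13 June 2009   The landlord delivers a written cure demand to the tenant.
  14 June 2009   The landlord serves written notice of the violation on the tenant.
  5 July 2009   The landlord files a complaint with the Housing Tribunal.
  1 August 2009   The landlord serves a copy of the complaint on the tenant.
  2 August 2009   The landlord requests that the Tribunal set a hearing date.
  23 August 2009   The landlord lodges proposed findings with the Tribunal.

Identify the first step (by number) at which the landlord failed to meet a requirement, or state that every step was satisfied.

(1) due by 23 April 2009 + 45 days = 7 June 2009; done 13 June 2009 — 6 days late.
Later steps need not be reached.

Step 1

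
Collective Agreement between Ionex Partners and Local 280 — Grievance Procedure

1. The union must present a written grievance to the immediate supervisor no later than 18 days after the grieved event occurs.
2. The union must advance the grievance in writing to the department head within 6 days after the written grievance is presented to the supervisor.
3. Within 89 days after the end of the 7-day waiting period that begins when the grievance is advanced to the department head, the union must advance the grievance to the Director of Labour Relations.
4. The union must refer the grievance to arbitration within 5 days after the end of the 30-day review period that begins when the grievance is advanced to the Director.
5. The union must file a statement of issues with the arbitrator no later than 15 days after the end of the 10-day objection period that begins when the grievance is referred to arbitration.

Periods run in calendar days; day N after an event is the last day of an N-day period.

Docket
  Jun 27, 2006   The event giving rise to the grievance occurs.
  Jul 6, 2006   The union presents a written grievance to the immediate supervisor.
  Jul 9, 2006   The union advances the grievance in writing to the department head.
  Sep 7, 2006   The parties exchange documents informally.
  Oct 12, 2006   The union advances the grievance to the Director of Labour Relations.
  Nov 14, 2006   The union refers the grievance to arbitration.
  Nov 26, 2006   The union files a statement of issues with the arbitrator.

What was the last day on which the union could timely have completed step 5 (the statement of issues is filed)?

The grievance is referred to arbitration on Nov 14, 2006; the 10-day objection period therefore ends Nov 24, 2006, and step 5 runs from that date. 15 days after Nov 24, 2006 is Dec 9, 2006.

Dec 9, 2006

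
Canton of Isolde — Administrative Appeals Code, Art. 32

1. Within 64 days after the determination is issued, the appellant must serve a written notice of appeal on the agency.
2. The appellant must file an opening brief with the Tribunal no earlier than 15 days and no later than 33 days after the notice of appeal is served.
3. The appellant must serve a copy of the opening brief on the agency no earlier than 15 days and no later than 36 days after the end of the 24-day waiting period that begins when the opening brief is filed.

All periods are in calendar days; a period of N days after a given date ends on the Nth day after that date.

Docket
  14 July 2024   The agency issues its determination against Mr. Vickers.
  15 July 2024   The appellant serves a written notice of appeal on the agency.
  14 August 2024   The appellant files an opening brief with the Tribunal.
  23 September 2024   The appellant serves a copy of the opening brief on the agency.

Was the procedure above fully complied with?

Step 1: 64 days after 14 July 2024 (when the determination is issued) is 16 September 2024; done 15 July 2024 — timely.
Step 2: the window is 15–33 days after 15 July 2024 (when the notice of appeal is served), so 30 July 2024 through 17 August 2024; 14 August 2024 falls inside that range.
Step 3: the window is 15–36 days after 7 September 2024 (end of the 24-day waiting period, which began when the opening brief is filed on 14 August 2024), so 22 September 2024 through 13 October 2024; done 23 September 2024, which is between those dates.

Yes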